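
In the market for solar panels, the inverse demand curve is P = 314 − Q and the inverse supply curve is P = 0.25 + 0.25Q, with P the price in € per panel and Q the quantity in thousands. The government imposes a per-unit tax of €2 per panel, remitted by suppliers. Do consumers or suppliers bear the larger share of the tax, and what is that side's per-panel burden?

Inverting to Q(P) form: Qd = 314 − P; Qs = 4P − 1.
Without the tax, 314 − P = 4P − 1 gives 5P = 315, so P* = €63 and Q* = 251.
With the tax collected from suppliers, supply shifts: Qs = 4(P − 2) − 1.
Solving gives Q = 249.4 with consumers paying €64.6 and suppliers receiving €62.6 (the €2 wedge).
Per-panel burden: consumers €1.6, suppliers €0.4.
Consumers take the larger share because demand is less price-elastic here (demand slope 1 vs supply slope 4).

Consumers bear the larger share: €1.6 per panel.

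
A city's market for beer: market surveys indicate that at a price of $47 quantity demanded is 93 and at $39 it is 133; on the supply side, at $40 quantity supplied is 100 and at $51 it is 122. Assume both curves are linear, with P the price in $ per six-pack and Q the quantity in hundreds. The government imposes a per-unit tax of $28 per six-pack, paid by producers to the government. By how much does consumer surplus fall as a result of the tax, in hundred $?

Consumer surplus falls by $704 hundred.

Demand slope: (133 − 93)/(39 − 47) = -5, so Qd = 328 − 5P.
Supply slope: (122 − 100)/(51 − 40) = 2, so Qs = 2P + 20.
Before the tax: set 328 − 5P = 2P + 20 → P* = $44, Q* = 108.
With the tax collected from producers, supply shifts: Qs = 2(P − 28) + 20.
New equilibrium: buyers pay $52, producers receive $24, Q = 68. (Wedge: Pb − Ps = 28.)
ΔCS is the trapezoid between Q = 68 and Q = 108 of height $8: ½ · (108 + 68) · 8 = $704.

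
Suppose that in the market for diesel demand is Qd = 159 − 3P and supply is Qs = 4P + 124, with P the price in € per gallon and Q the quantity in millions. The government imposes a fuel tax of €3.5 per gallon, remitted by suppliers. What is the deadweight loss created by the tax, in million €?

Before the tax: set 159 − 3P = 4P + 124 → P* = €5, Q* = 144.
With the tax collected from suppliers, supply shifts: Qs = 4(P − 3.5) + 124.
New equilibrium: consumers pay €7, suppliers receive €3.5, Q = 138. (Wedge: Pb − Ps = 3.5.)
Quantity falls by |ΔQ| = |144 − 138| = 6.
DWL = ½ · t · |ΔQ| = ½ · 3.5 · 6 = €10.5.

Deadweight loss = €10.5 million.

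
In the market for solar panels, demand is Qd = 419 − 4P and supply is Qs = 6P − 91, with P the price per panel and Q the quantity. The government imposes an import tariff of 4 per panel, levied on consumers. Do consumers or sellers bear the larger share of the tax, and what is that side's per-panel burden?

Without the tax, 419 − 4P = 6P − 91 gives 10P = 510, so P* = 51 and Q* = 215.
With the tax collected from consumers, demand (in seller-price terms) shifts: Qd = 419 − 4(P + 4).
New equilibrium: consumers pay 53.4, sellers receive 49.4, Q = 205.4. (Wedge: Pb − Ps = 4.)
Per-panel burden: consumers 2.4, sellers 1.6.
Consumers take the larger share because demand is less price-elastic here (demand slope 4 vs supply slope 6).
The less price-elastic side of the market bears the larger share of a per-unit tax.

Consumers bear the larger share: 2.4 per panel.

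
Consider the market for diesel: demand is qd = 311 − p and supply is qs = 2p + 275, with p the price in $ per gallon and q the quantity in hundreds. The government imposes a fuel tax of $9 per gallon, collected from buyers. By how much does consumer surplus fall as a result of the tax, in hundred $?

Consumer surplus falls by $1776 hundred.

Without the tax, 311 − p = 2p + 275 gives 3p = 36, so p* = $12 and q* = 299.
With the tax collected from buyers, demand (in seller-price terms) shifts: qd = 311 − (p + 9).
Solving gives q = 293 with buyers paying $18 and producers receiving $9 (the $9 wedge).
ΔCS is the trapezoid between Q = 293 and Q = 299 of height $6: ½ · (299 + 293) · 6 = $1776.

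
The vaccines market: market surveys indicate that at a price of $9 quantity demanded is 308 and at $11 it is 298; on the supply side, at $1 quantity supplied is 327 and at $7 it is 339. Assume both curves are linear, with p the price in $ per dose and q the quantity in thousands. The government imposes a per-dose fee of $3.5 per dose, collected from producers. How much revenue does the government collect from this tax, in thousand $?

Demand slope: (298 − 308)/(11 − 9) = -5, so qd = 353 − 5p.
Supply slope: (339 − 327)/(7 − 1) = 2, so qs = 2p + 325.
Without the tax, 353 − 5p = 2p + 325 gives 7p = 28, so p* = $4 and q* = 333.
With the tax collected from producers, supply shifts: qs = 2(p − 3.5) + 325.
Solving gives q = 328 with buyers paying $5 and producers receiving $1.5 (the $3.5 wedge).
Revenue = t · Q = 3.5 · 328 = $1148.

Tax revenue = $1148 thousand.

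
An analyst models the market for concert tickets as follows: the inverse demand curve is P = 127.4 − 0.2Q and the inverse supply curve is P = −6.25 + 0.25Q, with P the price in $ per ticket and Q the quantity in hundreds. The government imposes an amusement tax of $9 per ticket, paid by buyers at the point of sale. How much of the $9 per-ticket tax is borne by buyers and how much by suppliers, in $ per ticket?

Buyers bear $4 per ticket; suppliers bear $5 per ticket.

Inverting to Q(P) form: Qd = 637 − 5P; Qs = 4P + 25.
Before the tax: set 637 − 5P = 4P + 25 → P* = $68, Q* = 297.
With the tax collected from buyers, demand (in seller-price terms) shifts: Qd = 637 − 5(P + 9).
Solving gives Q = 277 with buyers paying $72 and suppliers receiving $63 (the $9 wedge).
Burden on buyers: $4; on suppliers: $5. (They sum to $9.)
The less price-elastic side of the market bears the larger share of a per-unit tax.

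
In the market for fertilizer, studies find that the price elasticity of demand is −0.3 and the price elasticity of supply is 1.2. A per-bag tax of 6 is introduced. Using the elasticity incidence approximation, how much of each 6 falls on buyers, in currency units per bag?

Incidence ratio: buyers' share ≈ εs / (εs + |εd|) = 1.2 / (1.2 + 0.3) = 0.8.
So buyers bear ≈ 0.8 × 6 = 4.8; sellers bear 1.2.

Buyers bear ≈ 4.8 per bag.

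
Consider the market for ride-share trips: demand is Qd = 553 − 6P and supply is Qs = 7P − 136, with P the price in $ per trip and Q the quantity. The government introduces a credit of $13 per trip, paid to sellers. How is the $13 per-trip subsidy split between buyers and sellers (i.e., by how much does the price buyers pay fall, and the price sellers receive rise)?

Buyers gain $7 per trip; sellers gain $6 per trip.

Before the subsidy: set 553 − 6P = 7P − 136 → P* = $53, Q* = 235.
With a per-unit subsidy paid to sellers, each receives P + 13 per unit sold, so supply becomes Qs = 7(P + 13) − 136.
New equilibrium: buyers pay $46, sellers receive $59, Q = 277. (Wedge: Pb − Ps = −13.)
Gain to buyers: $7; to sellers: $6. (They sum to $13.)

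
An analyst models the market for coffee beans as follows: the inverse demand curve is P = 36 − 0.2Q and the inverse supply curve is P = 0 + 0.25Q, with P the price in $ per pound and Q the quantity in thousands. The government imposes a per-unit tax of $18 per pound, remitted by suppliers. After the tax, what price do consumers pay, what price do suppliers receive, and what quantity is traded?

Rewrite in direct form: Qd = 180 − 5P and Qs = 4P.
Before the tax: set 180 − 5P = 4P → P* = $20, Q* = 80.
With the tax collected from suppliers, supply shifts: Qs = 4(P − 18).
Solving gives Q = 40 with consumers paying $28 and suppliers receiving $10 (the $18 wedge).

Consumers pay $28; suppliers receive $10; quantity = 40.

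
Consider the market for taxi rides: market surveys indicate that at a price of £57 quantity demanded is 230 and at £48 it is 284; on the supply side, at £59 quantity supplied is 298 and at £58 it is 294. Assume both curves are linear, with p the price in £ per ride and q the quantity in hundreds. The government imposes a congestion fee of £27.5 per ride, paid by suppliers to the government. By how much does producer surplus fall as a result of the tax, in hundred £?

Producer surplus falls by £3844.5 hundred.

Demand slope: (284 − 230)/(48 − 57) = -6, so qd = 572 − 6p.
Supply slope: (294 − 298)/(58 − 59) = 4, so qs = 4p + 62.
Without the tax, 572 − 6p = 4p + 62 gives 10p = 510, so p* = £51 and q* = 266.
With the tax collected from suppliers, supply shifts: qs = 4(p − 27.5) + 62.
New equilibrium: buyers pay £62, suppliers receive £34.5, q = 200. (Wedge: pb − ps = 27.5.)
ΔPS is the trapezoid between Q = 200 and Q = 266 of height £16.5: ½ · (266 + 200) · 16.5 = £3844.5.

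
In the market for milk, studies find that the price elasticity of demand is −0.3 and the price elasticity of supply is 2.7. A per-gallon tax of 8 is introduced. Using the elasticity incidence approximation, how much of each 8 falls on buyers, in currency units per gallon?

Incidence ratio: buyers' share ≈ εs / (εs + |εd|) = 2.7 / (2.7 + 0.3) = 0.9.
So buyers bear ≈ 0.9 × 8 = 7.2; sellers bear 0.8.

Buyers bear ≈ 7.2 per gallon.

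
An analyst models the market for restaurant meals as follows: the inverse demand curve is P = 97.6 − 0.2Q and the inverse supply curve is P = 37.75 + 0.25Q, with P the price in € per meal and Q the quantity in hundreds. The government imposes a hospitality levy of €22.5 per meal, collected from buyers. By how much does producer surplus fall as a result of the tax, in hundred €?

Rewrite in direct form: Qd = 488 − 5P and Qs = 4P − 151.
Before the tax: set 488 − 5P = 4P − 151 → P* = €71, Q* = 133.
With the tax collected from buyers, demand (in seller-price terms) shifts: Qd = 488 − 5(P + 22.5).
Solving gives Q = 83 with buyers paying €81 and suppliers receiving €58.5 (the €22.5 wedge).
ΔPS is the trapezoid between Q = 83 and Q = 133 of height €12.5: ½ · (133 + 83) · 12.5 = €1350.

Producer surplus falls by €1350 hundred.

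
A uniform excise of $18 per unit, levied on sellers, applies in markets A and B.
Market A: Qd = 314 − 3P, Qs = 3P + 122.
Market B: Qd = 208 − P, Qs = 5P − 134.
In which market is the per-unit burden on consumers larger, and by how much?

Market A: pre-tax P* = $32, Q* = 218; post-tax Q = 191; per-unit burden on consumers = $9.
Market B: pre-tax P* = $57, Q* = 151; post-tax Q = 136; per-unit burden on consumers = $15.
Difference: $9 vs $15 → market B is larger by $6.

Market B, by $6.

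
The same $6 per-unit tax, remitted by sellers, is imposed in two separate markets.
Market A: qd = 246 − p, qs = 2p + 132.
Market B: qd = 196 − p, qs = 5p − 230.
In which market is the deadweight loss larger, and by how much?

Market A: pre-tax p* = $38, q* = 208; post-tax q = 204; deadweight loss = $12.
Market B: pre-tax p* = $71, q* = 125; post-tax q = 120; deadweight loss = $15.
Difference: $12 vs $15 → market B is larger by $3.

Market B, by $3.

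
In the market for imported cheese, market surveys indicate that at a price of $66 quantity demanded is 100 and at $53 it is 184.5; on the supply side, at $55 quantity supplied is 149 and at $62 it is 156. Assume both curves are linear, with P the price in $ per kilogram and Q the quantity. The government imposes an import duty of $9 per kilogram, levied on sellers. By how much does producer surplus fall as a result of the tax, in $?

Producer surplus falls by $1155.18.

Demand slope: (184.5 − 100)/(53 − 66) = -6.5, so Qd = 529 − 6.5P.
Supply slope: (156 − 149)/(62 − 55) = 1, so Qs = P + 94.
Without the tax, 529 − 6.5P = P + 94 gives 7.5P = 435, so P* = $58 and Q* = 152.
With the tax collected from sellers, supply shifts: Qs = (P − 9) + 94.
New equilibrium: buyers pay $59.2, sellers receive $50.2, Q = 144.2. (Wedge: Pb − Ps = 9.)
ΔPS is the trapezoid between Q = 144.2 and Q = 152 of height $7.8: ½ · (152 + 144.2) · 7.8 = $1155.18.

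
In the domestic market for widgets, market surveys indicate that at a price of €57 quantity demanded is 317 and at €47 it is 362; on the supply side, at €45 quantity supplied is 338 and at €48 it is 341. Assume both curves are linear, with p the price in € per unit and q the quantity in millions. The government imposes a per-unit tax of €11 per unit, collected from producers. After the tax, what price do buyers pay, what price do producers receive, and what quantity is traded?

Demand slope: (362 − 317)/(47 − 57) = -4.5, so qd = 573.5 − 4.5p.
Supply slope: (341 − 338)/(48 − 45) = 1, so qs = p + 293.
Before the tax: set 573.5 − 4.5p = p + 293 → p* = €51, q* = 344.
With the tax collected from producers, supply shifts: qs = (p − 11) + 293.
Solving gives q = 335 with buyers paying €53 and producers receiving €42 (the €11 wedge).

Buyers pay €53; producers receive €42; quantity = 335.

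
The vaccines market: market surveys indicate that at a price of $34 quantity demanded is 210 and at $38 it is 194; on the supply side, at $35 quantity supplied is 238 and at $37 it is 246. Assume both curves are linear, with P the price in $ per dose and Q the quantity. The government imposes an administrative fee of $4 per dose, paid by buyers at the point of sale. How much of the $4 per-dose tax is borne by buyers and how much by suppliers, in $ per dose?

Buyers bear $2 per dose; suppliers bear $2 per dose.

Demand slope: (194 − 210)/(38 − 34) = -4, so Qd = 346 − 4P.
Supply slope: (246 − 238)/(37 − 35) = 4, so Qs = 4P + 98.
Before the tax: set 346 − 4P = 4P + 98 → P* = $31, Q* = 222.
With the tax collected from buyers, demand (in seller-price terms) shifts: Qd = 346 − 4(P + 4).
New equilibrium: buyers pay $33, suppliers receive $29, Q = 214. (Wedge: Pb − Ps = 4.)
Burden on buyers: $2; on suppliers: $2. (They sum to $4.)
The less price-elastic side of the market bears the larger share of a per-unit tax.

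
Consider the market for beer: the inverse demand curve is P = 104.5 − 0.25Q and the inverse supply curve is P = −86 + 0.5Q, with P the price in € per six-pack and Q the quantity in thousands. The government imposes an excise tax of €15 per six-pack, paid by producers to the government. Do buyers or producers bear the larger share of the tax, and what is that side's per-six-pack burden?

Producers bear the larger share: €10 per six-pack.

Rewrite in direct form: Qd = 418 − 4P and Qs = 2P + 172.
Before the tax: set 418 − 4P = 2P + 172 → P* = €41, Q* = 254.
With the tax collected from producers, supply shifts: Qs = 2(P − 15) + 172.
Solving gives Q = 234 with buyers paying €46 and producers receiving €31 (the €15 wedge).
Per-six-pack burden: buyers €5, producers €10.
Producers take the larger share because supply is less price-elastic here (demand slope 4 vs supply slope 2).
The less price-elastic side of the market bears the larger share of a per-unit tax.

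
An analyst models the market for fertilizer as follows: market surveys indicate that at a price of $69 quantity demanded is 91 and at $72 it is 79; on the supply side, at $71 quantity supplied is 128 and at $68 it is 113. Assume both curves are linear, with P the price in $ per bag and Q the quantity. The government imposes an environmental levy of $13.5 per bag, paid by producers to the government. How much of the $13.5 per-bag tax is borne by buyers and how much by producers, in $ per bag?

Buyers bear $7.5 per bag; producers bear $6 per bag.

Demand slope: (79 − 91)/(72 − 69) = -4, so Qd = 367 − 4P.
Supply slope: (113 − 128)/(68 − 71) = 5, so Qs = 5P − 227.
Without the tax, 367 − 4P = 5P − 227 gives 9P = 594, so P* = $66 and Q* = 103.
With the tax collected from producers, supply shifts: Qs = 5(P − 13.5) − 227.
Solving gives Q = 73 with buyers paying $73.5 and producers receiving $60 (the $13.5 wedge).
Burden on buyers: $7.5; on producers: $6. (They sum to $13.5.)
The less price-elastic side of the market bears the larger share of a per-unit tax.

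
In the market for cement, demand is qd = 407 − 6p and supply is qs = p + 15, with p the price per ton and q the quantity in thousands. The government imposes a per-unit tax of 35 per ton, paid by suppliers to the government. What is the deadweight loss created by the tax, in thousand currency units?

Before the tax: set 407 − 6p = p + 15 → p* = 56, q* = 71.
With the tax collected from suppliers, supply shifts: qs = (p − 35) + 15.
New equilibrium: buyers pay 61, suppliers receive 26, q = 41. (Wedge: pb − ps = 35.)
Quantity falls by |ΔQ| = |71 − 41| = 30.
DWL = ½ · t · |ΔQ| = ½ · 35 · 30 = 525.

Deadweight loss = 525 thousand.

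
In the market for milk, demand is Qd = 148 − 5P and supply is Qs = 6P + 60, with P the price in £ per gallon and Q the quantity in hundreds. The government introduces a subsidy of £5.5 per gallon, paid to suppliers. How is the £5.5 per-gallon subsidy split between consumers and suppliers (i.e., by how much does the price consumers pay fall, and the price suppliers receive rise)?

Consumers gain £3 per gallon; suppliers gain £2.5 per gallon.

Without the subsidy, 148 − 5P = 6P + 60 gives 11P = 88, so P* = £8 and Q* = 108.
With a per-unit subsidy paid to suppliers, each receives P + 5.5 per unit sold, so supply becomes Qs = 6(P + 5.5) + 60.
New equilibrium: consumers pay £5, suppliers receive £10.5, Q = 123. (Wedge: Pb − Ps = −5.5.)
Gain to consumers: £3; to suppliers: £2.5. (They sum to £5.5.)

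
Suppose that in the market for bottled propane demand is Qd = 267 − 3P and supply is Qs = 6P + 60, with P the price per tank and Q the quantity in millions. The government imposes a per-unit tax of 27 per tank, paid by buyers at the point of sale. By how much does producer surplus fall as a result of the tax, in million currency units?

Before the tax: set 267 − 3P = 6P + 60 → P* = 23, Q* = 198.
With the tax collected from buyers, demand (in seller-price terms) shifts: Qd = 267 − 3(P + 27).
Solving gives Q = 144 with buyers paying 41 and producers receiving 14 (the 27 wedge).
ΔPS is the trapezoid between Q = 144 and Q = 198 of height 9: ½ · (198 + 144) · 9 = 1539.

Producer surplus falls by 1539 million.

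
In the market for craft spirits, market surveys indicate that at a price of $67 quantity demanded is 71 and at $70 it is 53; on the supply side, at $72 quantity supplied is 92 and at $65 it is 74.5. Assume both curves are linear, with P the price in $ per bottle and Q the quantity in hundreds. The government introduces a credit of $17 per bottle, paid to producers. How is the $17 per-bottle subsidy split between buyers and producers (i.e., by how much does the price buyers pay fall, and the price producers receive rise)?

Buyers gain $5 per bottle; producers gain $12 per bottle.

Demand slope: (53 − 71)/(70 − 67) = -6, so Qd = 473 − 6P.
Supply slope: (74.5 − 92)/(65 − 72) = 2.5, so Qs = 2.5P − 88.
Before the subsidy: set 473 − 6P = 2.5P − 88 → P* = $66, Q* = 77.
With a per-unit subsidy paid to producers, each receives P + 17 per unit sold, so supply becomes Qs = 2.5(P + 17) − 88.
Solving gives Q = 107 with buyers paying $61 and producers receiving $78 (the $17 wedge).
Gain to buyers: $5; to producers: $12. (They sum to $17.)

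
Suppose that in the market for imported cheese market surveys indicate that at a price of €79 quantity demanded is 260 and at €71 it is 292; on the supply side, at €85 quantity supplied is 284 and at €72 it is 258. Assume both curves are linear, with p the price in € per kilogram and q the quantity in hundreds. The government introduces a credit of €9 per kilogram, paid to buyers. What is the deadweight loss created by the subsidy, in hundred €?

Demand slope: (292 − 260)/(71 − 79) = -4, so qd = 576 − 4p.
Supply slope: (258 − 284)/(72 − 85) = 2, so qs = 2p + 114.
Before the subsidy: set 576 − 4p = 2p + 114 → p* = €77, q* = 268.
With a per-unit subsidy paid to buyers, each effectively pays p − 9, so demand becomes qd = 576 − 4(p − 9).
New equilibrium: buyers pay €74, suppliers receive €83, q = 280. (Wedge: pb − ps = −9.)
Quantity rises by |ΔQ| = |268 − 280| = 12.
DWL = ½ · t · |ΔQ| = ½ · 9 · 12 = €54.

Deadweight loss = €54 hundred.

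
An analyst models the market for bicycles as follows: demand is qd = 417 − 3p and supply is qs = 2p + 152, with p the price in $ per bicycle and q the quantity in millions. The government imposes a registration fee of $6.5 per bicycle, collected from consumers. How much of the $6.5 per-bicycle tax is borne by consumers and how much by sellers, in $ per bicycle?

Consumers bear $2.6 per bicycle; sellers bear $3.9 per bicycle.

Without the tax, 417 − 3p = 2p + 152 gives 5p = 265, so p* = $53 and q* = 258.
With the tax collected from consumers, demand (in seller-price terms) shifts: qd = 417 − 3(p + 6.5).
New equilibrium: consumers pay $55.6, sellers receive $49.1, q = 250.2. (Wedge: pb − ps = 6.5.)
Burden on consumers: $2.6; on sellers: $3.9. (They sum to $6.5.)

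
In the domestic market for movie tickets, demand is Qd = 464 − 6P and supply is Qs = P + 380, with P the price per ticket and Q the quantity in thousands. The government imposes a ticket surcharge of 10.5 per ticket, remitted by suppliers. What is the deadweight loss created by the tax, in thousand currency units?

Deadweight loss = 47.25 thousand.

Before the tax: set 464 − 6P = P + 380 → P* = 12, Q* = 392.
With the tax collected from suppliers, supply shifts: Qs = (P − 10.5) + 380.
New equilibrium: buyers pay 13.5, suppliers receive 3, Q = 383. (Wedge: Pb − Ps = 10.5.)
Quantity falls by |ΔQ| = |392 − 383| = 9.
DWL = ½ · t · |ΔQ| = ½ · 10.5 · 9 = 47.25.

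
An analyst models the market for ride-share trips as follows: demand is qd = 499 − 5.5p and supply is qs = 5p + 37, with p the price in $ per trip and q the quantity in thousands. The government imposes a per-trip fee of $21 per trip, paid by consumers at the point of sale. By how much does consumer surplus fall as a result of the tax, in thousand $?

Without the tax, 499 − 5.5p = 5p + 37 gives 10.5p = 462, so p* = $44 and q* = 257.
With the tax collected from consumers, demand (in seller-price terms) shifts: qd = 499 − 5.5(p + 21).
Solving gives q = 202 with consumers paying $54 and sellers receiving $33 (the $21 wedge).
ΔCS is the trapezoid between Q = 202 and Q = 257 of height $10: ½ · (257 + 202) · 10 = $2295.

Consumer surplus falls by $2295 thousand.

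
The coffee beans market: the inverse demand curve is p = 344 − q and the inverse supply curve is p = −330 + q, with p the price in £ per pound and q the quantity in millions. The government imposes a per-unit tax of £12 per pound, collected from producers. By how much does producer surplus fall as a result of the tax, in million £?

Producer surplus falls by £2004 million.

Inverting to q(p) form: qd = 344 − p; qs = p + 330.
Before the tax: set 344 − p = p + 330 → p* = £7, q* = 337.
With the tax collected from producers, supply shifts: qs = (p − 12) + 330.
New equilibrium: consumers pay £13, producers receive £1, q = 331. (Wedge: pb − ps = 12.)
ΔPS is the trapezoid between Q = 331 and Q = 337 of height £6: ½ · (337 + 331) · 6 = £2004.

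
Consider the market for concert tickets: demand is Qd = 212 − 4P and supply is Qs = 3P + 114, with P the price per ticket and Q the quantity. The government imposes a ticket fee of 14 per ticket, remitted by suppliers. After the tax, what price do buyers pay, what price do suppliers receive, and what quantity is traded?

Buyers pay 20; suppliers receive 6; quantity = 132.

Before the tax: set 212 − 4P = 3P + 114 → P* = 14, Q* = 156.
With the tax collected from suppliers, supply shifts: Qs = 3(P − 14) + 114.
Solving gives Q = 132 with buyers paying 20 and suppliers receiving 6 (the 14 wedge).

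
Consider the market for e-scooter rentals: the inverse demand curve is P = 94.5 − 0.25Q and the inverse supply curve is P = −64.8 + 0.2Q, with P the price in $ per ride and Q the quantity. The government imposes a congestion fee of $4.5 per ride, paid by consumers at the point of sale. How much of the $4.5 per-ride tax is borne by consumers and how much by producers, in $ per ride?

Consumers bear $2.5 per ride; producers bear $2 per ride.

Inverting to Q(P) form: Qd = 378 − 4P; Qs = 5P + 324.
Before the tax: set 378 − 4P = 5P + 324 → P* = $6, Q* = 354.
With the tax collected from consumers, demand (in seller-price terms) shifts: Qd = 378 − 4(P + 4.5).
New equilibrium: consumers pay $8.5, producers receive $4, Q = 344. (Wedge: Pb − Ps = 4.5.)
Burden on consumers: $2.5; on producers: $2. (They sum to $4.5.)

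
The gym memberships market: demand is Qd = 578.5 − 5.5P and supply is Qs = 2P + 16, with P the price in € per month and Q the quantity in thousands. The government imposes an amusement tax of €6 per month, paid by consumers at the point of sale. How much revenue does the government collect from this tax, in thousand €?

Before the tax: set 578.5 − 5.5P = 2P + 16 → P* = €75, Q* = 166.
With the tax collected from consumers, demand (in seller-price terms) shifts: Qd = 578.5 − 5.5(P + 6).
New equilibrium: consumers pay €76.6, suppliers receive €70.6, Q = 157.2. (Wedge: Pb − Ps = 6.)
Revenue = t · Q = 6 · 157.2 = €943.2.

Tax revenue = €943.2 thousand.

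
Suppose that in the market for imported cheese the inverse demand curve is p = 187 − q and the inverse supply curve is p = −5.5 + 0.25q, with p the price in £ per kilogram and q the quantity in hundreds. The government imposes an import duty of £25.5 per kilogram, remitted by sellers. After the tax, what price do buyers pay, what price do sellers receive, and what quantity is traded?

Buyers pay £53.4; sellers receive £27.9; quantity = 133.6.

Rewrite in direct form: qd = 187 − p and qs = 4p + 22.
Without the tax, 187 − p = 4p + 22 gives 5p = 165, so p* = £33 and q* = 154.
With the tax collected from sellers, supply shifts: qs = 4(p − 25.5) + 22.
Solving gives q = 133.6 with buyers paying £53.4 and sellers receiving £27.9 (the £25.5 wedge).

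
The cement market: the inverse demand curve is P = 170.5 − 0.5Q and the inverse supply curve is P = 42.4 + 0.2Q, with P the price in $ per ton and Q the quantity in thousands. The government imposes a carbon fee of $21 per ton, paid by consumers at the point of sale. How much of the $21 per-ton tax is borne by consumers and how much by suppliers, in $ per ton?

Rewrite in direct form: Qd = 341 − 2P and Qs = 5P − 212.
Before the tax: set 341 − 2P = 5P − 212 → P* = $79, Q* = 183.
With the tax collected from consumers, demand (in seller-price terms) shifts: Qd = 341 − 2(P + 21).
Solving gives Q = 153 with consumers paying $94 and suppliers receiving $73 (the $21 wedge).
Burden on consumers: $15; on suppliers: $6. (They sum to $21.)

Consumers bear $15 per ton; suppliers bear $6 per ton.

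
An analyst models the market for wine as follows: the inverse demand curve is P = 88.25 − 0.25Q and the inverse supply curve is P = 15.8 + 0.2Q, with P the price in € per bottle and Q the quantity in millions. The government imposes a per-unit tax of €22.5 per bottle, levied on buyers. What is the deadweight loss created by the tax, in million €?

Deadweight loss = €562.5 million.

Inverting to Q(P) form: Qd = 353 − 4P; Qs = 5P − 79.
Without the tax, 353 − 4P = 5P − 79 gives 9P = 432, so P* = €48 and Q* = 161.
With the tax collected from buyers, demand (in seller-price terms) shifts: Qd = 353 − 4(P + 22.5).
Solving gives Q = 111 with buyers paying €60.5 and sellers receiving €38 (the €22.5 wedge).
Quantity falls by |ΔQ| = |161 − 111| = 50.
DWL = ½ · t · |ΔQ| = ½ · 22.5 · 50 = €562.5.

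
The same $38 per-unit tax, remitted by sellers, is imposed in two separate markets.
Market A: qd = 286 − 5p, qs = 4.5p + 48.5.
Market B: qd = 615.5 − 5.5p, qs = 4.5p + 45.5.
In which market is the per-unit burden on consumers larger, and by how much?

Market A: pre-tax p* = $25, q* = 161; post-tax q = 71; per-unit burden on consumers = $18.
Market B: pre-tax p* = $57, q* = 302; post-tax q = 207.95; per-unit burden on consumers = $17.1.
Difference: $18 vs $17.1 → market A is larger by $0.9.

Market A, by $0.9.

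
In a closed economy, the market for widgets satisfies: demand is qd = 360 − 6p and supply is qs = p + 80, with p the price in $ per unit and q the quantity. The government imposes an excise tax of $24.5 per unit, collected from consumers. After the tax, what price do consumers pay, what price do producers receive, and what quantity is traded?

Without the tax, 360 − 6p = p + 80 gives 7p = 280, so p* = $40 and q* = 120.
With the tax collected from consumers, demand (in seller-price terms) shifts: qd = 360 − 6(p + 24.5).
New equilibrium: consumers pay $43.5, producers receive $19, q = 99. (Wedge: pb − ps = 24.5.)

Consumers pay $43.5; producers receive $19; quantity = 99.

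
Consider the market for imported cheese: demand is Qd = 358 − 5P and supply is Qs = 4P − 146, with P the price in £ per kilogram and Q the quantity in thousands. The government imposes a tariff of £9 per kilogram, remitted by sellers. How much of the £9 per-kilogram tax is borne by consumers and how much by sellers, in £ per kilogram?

Consumers bear £4 per kilogram; sellers bear £5 per kilogram.

Without the tax, 358 − 5P = 4P − 146 gives 9P = 504, so P* = £56 and Q* = 78.
With the tax collected from sellers, supply shifts: Qs = 4(P − 9) − 146.
New equilibrium: consumers pay £60, sellers receive £51, Q = 58. (Wedge: Pb − Ps = 9.)
Burden on consumers: £4; on sellers: £5. (They sum to £9.)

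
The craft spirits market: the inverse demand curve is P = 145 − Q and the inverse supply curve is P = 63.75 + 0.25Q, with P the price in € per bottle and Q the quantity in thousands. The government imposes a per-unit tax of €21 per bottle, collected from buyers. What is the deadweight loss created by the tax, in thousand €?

Inverting to Q(P) form: Qd = 145 − P; Qs = 4P − 255.
Before the tax: set 145 − P = 4P − 255 → P* = €80, Q* = 65.
With the tax collected from buyers, demand (in seller-price terms) shifts: Qd = 145 − (P + 21).
Solving gives Q = 48.2 with buyers paying €96.8 and suppliers receiving €75.8 (the €21 wedge).
Quantity falls by |ΔQ| = |65 − 48.2| = 16.8.
DWL = ½ · t · |ΔQ| = ½ · 21 · 16.8 = €176.4.

Deadweight loss = €176.4 thousand.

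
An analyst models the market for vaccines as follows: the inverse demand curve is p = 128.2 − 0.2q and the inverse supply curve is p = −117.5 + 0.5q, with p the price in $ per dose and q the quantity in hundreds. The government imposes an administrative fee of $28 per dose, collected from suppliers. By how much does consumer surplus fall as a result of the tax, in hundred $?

Rewrite in direct form: qd = 641 − 5p and qs = 2p + 235.
Before the tax: set 641 − 5p = 2p + 235 → p* = $58, q* = 351.
With the tax collected from suppliers, supply shifts: qs = 2(p − 28) + 235.
New equilibrium: consumers pay $66, suppliers receive $38, q = 311. (Wedge: pb − ps = 28.)
ΔCS is the trapezoid between Q = 311 and Q = 351 of height $8: ½ · (351 + 311) · 8 = $2648.

Consumer surplus falls by $2648 hundred.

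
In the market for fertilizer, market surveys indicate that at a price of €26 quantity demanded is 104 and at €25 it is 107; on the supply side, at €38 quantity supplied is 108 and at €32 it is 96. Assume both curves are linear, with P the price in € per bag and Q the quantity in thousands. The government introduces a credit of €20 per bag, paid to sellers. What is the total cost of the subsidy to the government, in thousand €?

Government outlay = €2320 thousand.

Demand slope: (107 − 104)/(25 − 26) = -3, so Qd = 182 − 3P.
Supply slope: (96 − 108)/(32 − 38) = 2, so Qs = 2P + 32.
Before the subsidy: set 182 − 3P = 2P + 32 → P* = €30, Q* = 92.
With a per-unit subsidy paid to sellers, each receives P + 20 per unit sold, so supply becomes Qs = 2(P + 20) + 32.
Solving gives Q = 116 with consumers paying €22 and sellers receiving €42 (the €20 wedge).
Outlay = t · Q = 20 · 116 = €2320.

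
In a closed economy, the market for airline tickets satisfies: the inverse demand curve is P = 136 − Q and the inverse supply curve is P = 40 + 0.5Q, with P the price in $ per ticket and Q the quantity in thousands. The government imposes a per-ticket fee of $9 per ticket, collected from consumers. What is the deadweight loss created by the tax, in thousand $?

Deadweight loss = $27 thousand.

Rewrite in direct form: Qd = 136 − P and Qs = 2P − 80.
Before the tax: set 136 − P = 2P − 80 → P* = $72, Q* = 64.
With the tax collected from consumers, demand (in seller-price terms) shifts: Qd = 136 − (P + 9).
Solving gives Q = 58 with consumers paying $78 and suppliers receiving $69 (the $9 wedge).
Quantity falls by |ΔQ| = |64 − 58| = 6.
DWL = ½ · t · |ΔQ| = ½ · 9 · 6 = $27.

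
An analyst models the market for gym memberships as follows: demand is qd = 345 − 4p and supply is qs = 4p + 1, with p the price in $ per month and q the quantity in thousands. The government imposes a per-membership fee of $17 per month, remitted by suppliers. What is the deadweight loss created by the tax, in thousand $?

Before the tax: set 345 − 4p = 4p + 1 → p* = $43, q* = 173.
With the tax collected from suppliers, supply shifts: qs = 4(p − 17) + 1.
New equilibrium: buyers pay $51.5, suppliers receive $34.5, q = 139. (Wedge: pb − ps = 17.)
Quantity falls by |ΔQ| = |173 − 139| = 34.
DWL = ½ · t · |ΔQ| = ½ · 17 · 34 = $289.

Deadweight loss = $289 thousand.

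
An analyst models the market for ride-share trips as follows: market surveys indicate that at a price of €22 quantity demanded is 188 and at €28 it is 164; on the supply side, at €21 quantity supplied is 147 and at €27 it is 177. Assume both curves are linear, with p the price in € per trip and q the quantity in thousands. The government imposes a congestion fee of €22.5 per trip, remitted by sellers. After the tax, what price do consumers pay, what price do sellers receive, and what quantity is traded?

Consumers pay €38.5; sellers receive €16; quantity = 122.

Demand slope: (164 − 188)/(28 − 22) = -4, so qd = 276 − 4p.
Supply slope: (177 − 147)/(27 − 21) = 5, so qs = 5p + 42.
Without the tax, 276 − 4p = 5p + 42 gives 9p = 234, so p* = €26 and q* = 172.
With the tax collected from sellers, supply shifts: qs = 5(p − 22.5) + 42.
Solving gives q = 122 with consumers paying €38.5 and sellers receiving €16 (the €22.5 wedge).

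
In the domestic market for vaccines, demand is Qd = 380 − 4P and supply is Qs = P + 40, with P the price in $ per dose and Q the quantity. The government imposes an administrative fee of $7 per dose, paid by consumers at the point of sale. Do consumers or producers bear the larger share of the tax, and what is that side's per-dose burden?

Without the tax, 380 − 4P = P + 40 gives 5P = 340, so P* = $68 and Q* = 108.
With the tax collected from consumers, demand (in seller-price terms) shifts: Qd = 380 − 4(P + 7).
Solving gives Q = 102.4 with consumers paying $69.4 and producers receiving $62.4 (the $7 wedge).
Per-dose burden: consumers $1.4, producers $5.6.
Producers take the larger share because supply is less price-elastic here (demand slope 4 vs supply slope 1).

Producers bear the larger share: $5.6 per dose.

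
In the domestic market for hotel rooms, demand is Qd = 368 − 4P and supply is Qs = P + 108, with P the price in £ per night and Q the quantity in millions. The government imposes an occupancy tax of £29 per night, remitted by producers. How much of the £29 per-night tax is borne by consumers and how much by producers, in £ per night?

Consumers bear £5.8 per night; producers bear £23.2 per night.

Before the tax: set 368 − 4P = P + 108 → P* = £52, Q* = 160.
With the tax collected from producers, supply shifts: Qs = (P − 29) + 108.
Solving gives Q = 136.8 with consumers paying £57.8 and producers receiving £28.8 (the £29 wedge).
Burden on consumers: £5.8; on producers: £23.2. (They sum to £29.)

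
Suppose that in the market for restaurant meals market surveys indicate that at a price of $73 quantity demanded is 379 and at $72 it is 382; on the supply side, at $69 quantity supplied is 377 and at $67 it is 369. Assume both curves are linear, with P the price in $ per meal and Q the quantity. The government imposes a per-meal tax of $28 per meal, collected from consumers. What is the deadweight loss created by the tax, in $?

Demand slope: (382 − 379)/(72 − 73) = -3, so Qd = 598 − 3P.
Supply slope: (369 − 377)/(67 − 69) = 4, so Qs = 4P + 101.
Without the tax, 598 − 3P = 4P + 101 gives 7P = 497, so P* = $71 and Q* = 385.
With the tax collected from consumers, demand (in seller-price terms) shifts: Qd = 598 − 3(P + 28).
New equilibrium: consumers pay $87, sellers receive $59, Q = 337. (Wedge: Pb − Ps = 28.)
Quantity falls by |ΔQ| = |385 − 337| = 48.
DWL = ½ · t · |ΔQ| = ½ · 28 · 48 = $672.

Deadweight loss = $672.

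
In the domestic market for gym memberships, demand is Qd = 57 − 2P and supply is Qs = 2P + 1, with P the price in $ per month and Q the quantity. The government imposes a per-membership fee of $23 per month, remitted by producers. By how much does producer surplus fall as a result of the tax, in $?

Without the tax, 57 − 2P = 2P + 1 gives 4P = 56, so P* = $14 and Q* = 29.
With the tax collected from producers, supply shifts: Qs = 2(P − 23) + 1.
New equilibrium: consumers pay $25.5, producers receive $2.5, Q = 6. (Wedge: Pb − Ps = 23.)
ΔPS is the trapezoid between Q = 6 and Q = 29 of height $11.5: ½ · (29 + 6) · 11.5 = $201.25.

Producer surplus falls by $201.25.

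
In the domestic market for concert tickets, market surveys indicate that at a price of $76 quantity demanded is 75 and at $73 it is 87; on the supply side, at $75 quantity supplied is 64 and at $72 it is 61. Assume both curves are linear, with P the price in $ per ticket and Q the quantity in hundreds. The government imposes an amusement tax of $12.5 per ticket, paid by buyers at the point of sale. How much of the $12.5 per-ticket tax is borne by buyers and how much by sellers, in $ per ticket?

Buyers bear $2.5 per ticket; sellers bear $10 per ticket.

Demand slope: (87 − 75)/(73 − 76) = -4, so Qd = 379 − 4P.
Supply slope: (61 − 64)/(72 − 75) = 1, so Qs = P − 11.
Without the tax, 379 − 4P = P − 11 gives 5P = 390, so P* = $78 and Q* = 67.
With the tax collected from buyers, demand (in seller-price terms) shifts: Qd = 379 − 4(P + 12.5).
New equilibrium: buyers pay $80.5, sellers receive $68, Q = 57. (Wedge: Pb − Ps = 12.5.)
Burden on buyers: $2.5; on sellers: $10. (They sum to $12.5.)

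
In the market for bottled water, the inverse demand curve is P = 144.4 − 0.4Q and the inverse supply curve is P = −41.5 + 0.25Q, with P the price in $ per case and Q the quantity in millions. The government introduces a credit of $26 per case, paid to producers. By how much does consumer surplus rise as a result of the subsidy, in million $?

Consumer surplus rises by $4896 million.

Rewrite in direct form: Qd = 361 − 2.5P and Qs = 4P + 166.
Before the subsidy: set 361 − 2.5P = 4P + 166 → P* = $30, Q* = 286.
With a per-unit subsidy paid to producers, each receives P + 26 per unit sold, so supply becomes Qs = 4(P + 26) + 166.
Solving gives Q = 326 with buyers paying $14 and producers receiving $40 (the $26 wedge).
ΔCS is the trapezoid between Q = 326 and Q = 286 of height $16: ½ · (286 + 326) · 16 = $4896.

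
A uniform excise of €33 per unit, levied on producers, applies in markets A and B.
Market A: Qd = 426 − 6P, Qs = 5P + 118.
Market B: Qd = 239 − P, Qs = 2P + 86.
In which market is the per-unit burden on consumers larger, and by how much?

Market B, by €7.

Market A: pre-tax P* = €28, Q* = 258; post-tax Q = 168; per-unit burden on consumers = €15.
Market B: pre-tax P* = €51, Q* = 188; post-tax Q = 166; per-unit burden on consumers = €22.
Difference: €15 vs €22 → market B is larger by €7.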